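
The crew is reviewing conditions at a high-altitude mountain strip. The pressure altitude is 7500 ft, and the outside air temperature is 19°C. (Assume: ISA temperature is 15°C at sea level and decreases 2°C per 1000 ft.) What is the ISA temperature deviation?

ISA temperature at 7500 ft = 15 − 2 × (7500/1000) = 0°C.
Deviation = OAT − ISA = 19 − 0 = +19°C.

ISA+19°C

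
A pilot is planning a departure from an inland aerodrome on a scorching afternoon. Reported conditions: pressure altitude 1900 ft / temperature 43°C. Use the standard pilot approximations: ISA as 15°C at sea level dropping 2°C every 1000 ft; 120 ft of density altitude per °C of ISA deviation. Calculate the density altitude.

ISA temperature at 1900 ft = 15 − 2 × (1900/1000) = 11.2°C.
ISA deviation = 43 − 11.2 = +31.8°C.
Density altitude = 1900 + 120 × (31.8) = 1900 + (+3816) = 5716 ft.

5716 ft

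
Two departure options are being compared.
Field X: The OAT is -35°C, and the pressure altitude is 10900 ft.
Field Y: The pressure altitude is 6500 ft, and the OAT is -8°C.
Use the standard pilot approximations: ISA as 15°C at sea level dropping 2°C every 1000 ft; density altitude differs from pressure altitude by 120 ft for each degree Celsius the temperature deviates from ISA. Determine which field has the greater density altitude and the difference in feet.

Field X by 2216 ft

Field X: ISA temp = -6.8°C, deviation -28.2°C, DA = 10900 + 120 × (-28.2) = 7516 ft.
Field Y: ISA temp = 2°C, deviation -10°C, DA = 6500 + 120 × (-10) = 5300 ft.
Field X is higher by 7516 − 5300 = 2216 ft.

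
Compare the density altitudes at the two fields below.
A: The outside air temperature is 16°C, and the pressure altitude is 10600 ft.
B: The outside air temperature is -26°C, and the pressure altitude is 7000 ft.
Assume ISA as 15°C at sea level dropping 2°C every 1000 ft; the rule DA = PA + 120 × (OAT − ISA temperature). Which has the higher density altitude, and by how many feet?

A by 9504 ft

A: ISA temp = -6.2°C, deviation +22.2°C, DA = 10600 + 120 × 22.2 = 13264 ft.
B: ISA temp = 1°C, deviation -27°C, DA = 7000 + 120 × (-27) = 3760 ft.
A is higher by 13264 − 3760 = 9504 ft.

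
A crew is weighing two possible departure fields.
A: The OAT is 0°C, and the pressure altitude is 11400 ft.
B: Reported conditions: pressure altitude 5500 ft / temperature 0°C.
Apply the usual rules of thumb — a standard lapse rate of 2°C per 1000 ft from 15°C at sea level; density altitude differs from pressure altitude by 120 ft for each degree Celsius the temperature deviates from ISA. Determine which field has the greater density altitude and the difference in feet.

A by 7316 ft

A: ISA temp = -7.8°C, deviation +7.8°C, DA = 11400 + 120 × 7.8 = 12336 ft.
B: ISA temp = 4°C, deviation -4°C, DA = 5500 + 120 × (-4) = 5020 ft.
A is higher by 12336 − 5020 = 7316 ft.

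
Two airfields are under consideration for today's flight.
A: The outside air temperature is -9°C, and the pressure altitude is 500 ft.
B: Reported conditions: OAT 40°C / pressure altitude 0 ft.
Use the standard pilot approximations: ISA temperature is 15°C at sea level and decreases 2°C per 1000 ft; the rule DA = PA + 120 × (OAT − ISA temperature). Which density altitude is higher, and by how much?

A: ISA temp = 14°C, deviation -23°C, DA = 500 + 120 × (-23) = -2260 ft.
B: ISA temp = 15°C, deviation +25°C, DA = 0 + 120 × 25 = 3000 ft.
B is higher by 3000 − (-2260) = 5260 ft.

B by 5260 ft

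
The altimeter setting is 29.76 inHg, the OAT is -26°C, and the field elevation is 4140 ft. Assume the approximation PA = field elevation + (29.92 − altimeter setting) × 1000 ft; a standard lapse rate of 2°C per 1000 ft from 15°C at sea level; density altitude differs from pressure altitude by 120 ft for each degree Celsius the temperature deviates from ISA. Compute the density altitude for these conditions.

412 ft

Pressure altitude = 4140 + (29.92 − 29.76) × 1000 = 4140 + (+160) = 4300 ft.
ISA temperature at 4300 ft = 15 − 2 × (4300/1000) = 6.4°C.
ISA deviation = -26 − 6.4 = -32.4°C.
Density altitude = 4300 + 120 × (-32.4) = 412 ft.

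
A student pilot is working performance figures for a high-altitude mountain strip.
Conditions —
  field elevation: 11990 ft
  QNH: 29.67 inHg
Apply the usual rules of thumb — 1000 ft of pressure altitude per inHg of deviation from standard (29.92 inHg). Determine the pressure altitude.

Pressure correction = (29.92 − 29.67) × 1000 = +250 ft.
Pressure altitude = 11990 + (+250) = 12240 ft.

12240 ft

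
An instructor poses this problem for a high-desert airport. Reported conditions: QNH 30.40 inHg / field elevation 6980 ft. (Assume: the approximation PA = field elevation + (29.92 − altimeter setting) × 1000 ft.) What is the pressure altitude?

Pressure correction = (29.92 − 30.40) × 1000 = -480 ft.
Pressure altitude = 6980 + (-480) = 6500 ft.

6500 ft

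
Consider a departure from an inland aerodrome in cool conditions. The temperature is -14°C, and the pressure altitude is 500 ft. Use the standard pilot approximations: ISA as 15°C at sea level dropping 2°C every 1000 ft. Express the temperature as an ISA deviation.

ISA temperature at 500 ft = 15 − 2 × (500/1000) = 14°C.
Deviation = OAT − ISA = -14 − 14 = -28°C.

ISA-28°C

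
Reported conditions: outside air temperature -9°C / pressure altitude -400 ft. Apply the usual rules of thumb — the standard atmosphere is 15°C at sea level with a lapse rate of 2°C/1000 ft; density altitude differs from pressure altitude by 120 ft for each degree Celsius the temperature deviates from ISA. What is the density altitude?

ISA temperature at -400 ft = 15 − 2 × (-400/1000) = 15.8°C.
ISA deviation = -9 − 15.8 = -24.8°C.
Density altitude = -400 + 120 × (-24.8) = -400 + (-2976) = -3376 ft.

-3376 ft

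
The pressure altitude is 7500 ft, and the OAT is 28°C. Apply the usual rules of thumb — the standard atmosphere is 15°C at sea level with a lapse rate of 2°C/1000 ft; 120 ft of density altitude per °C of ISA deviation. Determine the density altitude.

10860 ft

ISA temperature at 7500 ft = 15 − 2 × (7500/1000) = 0°C.
ISA deviation = 28 − 0 = +28°C.
Density altitude = 7500 + 120 × (28) = 7500 + (+3360) = 10860 ft.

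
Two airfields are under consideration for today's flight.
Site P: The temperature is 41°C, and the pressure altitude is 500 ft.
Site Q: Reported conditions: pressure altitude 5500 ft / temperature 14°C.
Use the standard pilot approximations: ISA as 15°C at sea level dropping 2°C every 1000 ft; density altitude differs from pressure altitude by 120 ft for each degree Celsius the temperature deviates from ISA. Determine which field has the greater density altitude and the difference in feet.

Site Q by 2960 ft

Site P: ISA temp = 14°C, deviation +27°C, DA = 500 + 120 × 27 = 3740 ft.
Site Q: ISA temp = 4°C, deviation +10°C, DA = 5500 + 120 × 10 = 6700 ft.
Site Q is higher by 6700 − 3740 = 2960 ft.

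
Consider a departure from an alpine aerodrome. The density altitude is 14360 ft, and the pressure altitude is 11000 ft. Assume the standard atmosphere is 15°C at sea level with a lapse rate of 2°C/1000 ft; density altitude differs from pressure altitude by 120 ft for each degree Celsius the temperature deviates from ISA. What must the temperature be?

21°C

Density altitude − pressure altitude = 14360 − 11000 = +3360 ft.
At 120 ft/°C that is an ISA deviation of 3360/120 = +28°C.
ISA temperature at 11000 ft = 15 − 2 × (11000/1000) = -7°C.
OAT = ISA + deviation = -7 + (+28) = 21°C.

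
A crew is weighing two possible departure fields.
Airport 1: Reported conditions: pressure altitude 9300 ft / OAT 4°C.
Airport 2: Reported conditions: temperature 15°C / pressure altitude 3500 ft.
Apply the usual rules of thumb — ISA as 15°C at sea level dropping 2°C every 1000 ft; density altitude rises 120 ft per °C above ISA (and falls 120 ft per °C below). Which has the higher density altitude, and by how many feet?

Airport 1: ISA temp = -3.6°C, deviation +7.6°C, DA = 9300 + 120 × 7.6 = 10212 ft.
Airport 2: ISA temp = 8°C, deviation +7°C, DA = 3500 + 120 × 7 = 4340 ft.
Airport 1 is higher by 10212 − 4340 = 5872 ft.

Airport 1 by 5872 ft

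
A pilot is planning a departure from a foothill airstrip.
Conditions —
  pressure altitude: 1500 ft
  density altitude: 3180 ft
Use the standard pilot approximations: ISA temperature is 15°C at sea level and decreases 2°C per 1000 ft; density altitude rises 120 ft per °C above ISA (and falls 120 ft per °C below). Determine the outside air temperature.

Density altitude − pressure altitude = 3180 − 1500 = +1680 ft.
At 120 ft/°C that is an ISA deviation of 1680/120 = +14°C.
ISA temperature at 1500 ft = 15 − 2 × (1500/1000) = 12°C.
OAT = ISA + deviation = 12 + (+14) = 26°C.

26°C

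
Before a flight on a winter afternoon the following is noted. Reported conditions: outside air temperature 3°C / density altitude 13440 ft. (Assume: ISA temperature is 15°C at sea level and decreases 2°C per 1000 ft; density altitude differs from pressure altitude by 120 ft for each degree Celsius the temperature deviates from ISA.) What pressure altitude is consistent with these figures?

12000 ft

DA = PA + 120 × (OAT − (15 − 2·PA/1000)) = PA + 120·OAT − 1800 + 0.24·PA = 1.24·PA + 120·OAT − 1800.
So 1.24·PA = 13440 − 120 × 3 + 1800 = 14880.
PA = 14880 / 1.24 = 12000 ft.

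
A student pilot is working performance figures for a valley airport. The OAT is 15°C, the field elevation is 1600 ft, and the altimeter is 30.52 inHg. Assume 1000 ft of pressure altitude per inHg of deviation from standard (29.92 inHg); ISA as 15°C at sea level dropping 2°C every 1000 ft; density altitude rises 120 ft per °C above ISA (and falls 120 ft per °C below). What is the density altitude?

1240 ft

Pressure altitude = 1600 + (29.92 − 30.52) × 1000 = 1600 + (-600) = 1000 ft.
ISA temperature at 1000 ft = 15 − 2 × (1000/1000) = 13°C.
ISA deviation = 15 − 13 = +2°C.
Density altitude = 1000 + 120 × (2) = 1240 ft.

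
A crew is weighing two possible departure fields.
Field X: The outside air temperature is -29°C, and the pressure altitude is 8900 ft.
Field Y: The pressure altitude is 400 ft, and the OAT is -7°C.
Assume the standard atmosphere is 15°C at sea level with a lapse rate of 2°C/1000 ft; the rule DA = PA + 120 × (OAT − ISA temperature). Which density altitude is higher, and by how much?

Field X by 7900 ft

Field X: ISA temp = -2.8°C, deviation -26.2°C, DA = 8900 + 120 × (-26.2) = 5756 ft.
Field Y: ISA temp = 14.2°C, deviation -21.2°C, DA = 400 + 120 × (-21.2) = -2144 ft.
Field X is higher by 5756 − (-2144) = 7900 ft.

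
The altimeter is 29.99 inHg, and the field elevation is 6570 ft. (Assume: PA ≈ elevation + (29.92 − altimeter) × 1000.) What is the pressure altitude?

Pressure correction = (29.92 − 29.99) × 1000 = -70 ft.
Pressure altitude = 6570 + (-70) = 6500 ft.

6500 ft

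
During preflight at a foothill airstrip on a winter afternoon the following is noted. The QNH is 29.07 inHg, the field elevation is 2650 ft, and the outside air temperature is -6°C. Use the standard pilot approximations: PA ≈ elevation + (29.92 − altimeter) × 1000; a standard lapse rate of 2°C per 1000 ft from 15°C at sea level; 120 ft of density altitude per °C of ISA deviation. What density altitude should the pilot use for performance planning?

1820 ft

Pressure altitude = 2650 + (29.92 − 29.07) × 1000 = 2650 + (+850) = 3500 ft.
ISA temperature at 3500 ft = 15 − 2 × (3500/1000) = 8°C.
ISA deviation = -6 − 8 = -14°C.
Density altitude = 3500 + 120 × (-14) = 1820 ft.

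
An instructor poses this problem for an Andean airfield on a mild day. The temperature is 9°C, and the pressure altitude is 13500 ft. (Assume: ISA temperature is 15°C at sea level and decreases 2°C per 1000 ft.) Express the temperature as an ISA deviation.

ISA temperature at 13500 ft = 15 − 2 × (13500/1000) = -12°C.
Deviation = OAT − ISA = 9 − (-12) = +21°C.

ISA+21°C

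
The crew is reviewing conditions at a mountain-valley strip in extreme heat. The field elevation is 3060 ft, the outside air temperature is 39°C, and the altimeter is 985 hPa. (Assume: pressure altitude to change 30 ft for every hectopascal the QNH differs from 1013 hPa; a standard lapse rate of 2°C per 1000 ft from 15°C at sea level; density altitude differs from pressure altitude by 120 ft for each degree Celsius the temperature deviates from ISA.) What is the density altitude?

Pressure altitude = 3060 + (1013 − 985) × 30 = 3060 + (+840) = 3900 ft.
ISA temperature at 3900 ft = 15 − 2 × (3900/1000) = 7.2°C.
ISA deviation = 39 − 7.2 = +31.8°C.
Density altitude = 3900 + 120 × (31.8) = 7716 ft.

7716 ft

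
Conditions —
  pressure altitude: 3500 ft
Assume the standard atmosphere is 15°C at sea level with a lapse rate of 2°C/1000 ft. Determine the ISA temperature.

ISA temperature = 15 − 2 × (3500/1000) = 15 − 7 = 8°C.

8°C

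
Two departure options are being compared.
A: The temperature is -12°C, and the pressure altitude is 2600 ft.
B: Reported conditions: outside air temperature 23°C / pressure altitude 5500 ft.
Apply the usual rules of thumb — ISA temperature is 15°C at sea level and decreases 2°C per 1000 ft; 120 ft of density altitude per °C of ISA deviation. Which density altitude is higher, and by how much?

B by 7796 ft

A: ISA temp = 9.8°C, deviation -21.8°C, DA = 2600 + 120 × (-21.8) = -16 ft.
B: ISA temp = 4°C, deviation +19°C, DA = 5500 + 120 × 19 = 7780 ft.
B is higher by 7780 − (-16) = 7796 ft.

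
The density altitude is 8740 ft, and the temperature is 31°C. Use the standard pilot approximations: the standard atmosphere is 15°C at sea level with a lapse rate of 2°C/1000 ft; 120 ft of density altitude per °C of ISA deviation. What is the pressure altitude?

5500 ft

DA = PA + 120 × (OAT − (15 − 2·PA/1000)) = PA + 120·OAT − 1800 + 0.24·PA = 1.24·PA + 120·OAT − 1800.
So 1.24·PA = 8740 − 120 × 31 + 1800 = 6820.
PA = 6820 / 1.24 = 5500 ft.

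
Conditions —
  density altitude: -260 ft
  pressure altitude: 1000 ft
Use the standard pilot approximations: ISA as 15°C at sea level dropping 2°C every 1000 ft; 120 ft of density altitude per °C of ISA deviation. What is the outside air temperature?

2.5°C

Density altitude − pressure altitude = -260 − 1000 = -1260 ft.
At 120 ft/°C that is an ISA deviation of -1260/120 = -10.5°C.
ISA temperature at 1000 ft = 15 − 2 × (1000/1000) = 13°C.
OAT = ISA + deviation = 13 + (-10.5) = 2.5°C.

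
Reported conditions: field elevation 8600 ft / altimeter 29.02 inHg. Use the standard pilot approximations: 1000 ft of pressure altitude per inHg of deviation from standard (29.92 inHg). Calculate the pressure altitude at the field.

Pressure correction = (29.92 − 29.02) × 1000 = +900 ft.
Pressure altitude = 8600 + (+900) = 9500 ft.

9500 ft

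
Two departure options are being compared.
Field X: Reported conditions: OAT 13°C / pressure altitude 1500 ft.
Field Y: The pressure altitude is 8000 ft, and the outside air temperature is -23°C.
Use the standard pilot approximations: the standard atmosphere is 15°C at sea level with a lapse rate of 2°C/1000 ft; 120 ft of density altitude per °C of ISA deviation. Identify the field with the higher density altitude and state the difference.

Field Y by 3740 ft

Field X: ISA temp = 12°C, deviation +1°C, DA = 1500 + 120 × 1 = 1620 ft.
Field Y: ISA temp = -1°C, deviation -22°C, DA = 8000 + 120 × (-22) = 5360 ft.
Field Y is higher by 5360 − 1620 = 3740 ft.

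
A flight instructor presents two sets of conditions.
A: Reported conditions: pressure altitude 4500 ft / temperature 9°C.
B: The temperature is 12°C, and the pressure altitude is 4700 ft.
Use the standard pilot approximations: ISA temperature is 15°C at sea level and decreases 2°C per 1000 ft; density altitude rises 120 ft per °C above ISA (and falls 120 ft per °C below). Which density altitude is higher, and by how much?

B by 608 ft

A: ISA temp = 6°C, deviation +3°C, DA = 4500 + 120 × 3 = 4860 ft.
B: ISA temp = 5.6°C, deviation +6.4°C, DA = 4700 + 120 × 6.4 = 5468 ft.
B is higher by 5468 − 4860 = 608 ft.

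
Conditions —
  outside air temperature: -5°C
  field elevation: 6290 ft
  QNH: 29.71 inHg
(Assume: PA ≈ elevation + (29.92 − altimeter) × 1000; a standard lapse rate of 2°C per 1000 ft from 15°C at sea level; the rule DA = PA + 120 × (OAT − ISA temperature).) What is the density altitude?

5660 ft

Pressure altitude = 6290 + (29.92 − 29.71) × 1000 = 6290 + (+210) = 6500 ft.
ISA temperature at 6500 ft = 15 − 2 × (6500/1000) = 2°C.
ISA deviation = -5 − 2 = -7°C.
Density altitude = 6500 + 120 × (-7) = 5660 ft.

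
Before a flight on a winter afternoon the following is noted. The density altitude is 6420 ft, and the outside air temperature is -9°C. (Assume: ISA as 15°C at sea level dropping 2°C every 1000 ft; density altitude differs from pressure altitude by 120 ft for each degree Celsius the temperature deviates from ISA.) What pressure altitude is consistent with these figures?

7500 ft

DA = PA + 120 × (OAT − (15 − 2·PA/1000)) = PA + 120·OAT − 1800 + 0.24·PA = 1.24·PA + 120·OAT − 1800.
So 1.24·PA = 6420 − 120 × (-9) + 1800 = 9300.
PA = 9300 / 1.24 = 7500 ft.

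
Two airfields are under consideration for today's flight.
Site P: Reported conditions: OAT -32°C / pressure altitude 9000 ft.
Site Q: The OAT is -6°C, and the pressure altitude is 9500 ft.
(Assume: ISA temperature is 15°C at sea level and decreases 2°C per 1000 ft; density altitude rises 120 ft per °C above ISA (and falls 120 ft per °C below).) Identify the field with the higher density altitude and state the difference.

Site P: ISA temp = -3°C, deviation -29°C, DA = 9000 + 120 × (-29) = 5520 ft.
Site Q: ISA temp = -4°C, deviation -2°C, DA = 9500 + 120 × (-2) = 9260 ft.
Site Q is higher by 9260 − 5520 = 3740 ft.

Site Q by 3740 ft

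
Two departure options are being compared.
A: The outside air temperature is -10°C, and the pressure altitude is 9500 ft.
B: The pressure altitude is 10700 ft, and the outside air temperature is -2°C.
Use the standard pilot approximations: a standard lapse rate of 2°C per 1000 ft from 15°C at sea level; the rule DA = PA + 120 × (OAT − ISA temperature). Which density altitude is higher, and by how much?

B by 2448 ft

A: ISA temp = -4°C, deviation -6°C, DA = 9500 + 120 × (-6) = 8780 ft.
B: ISA temp = -6.4°C, deviation +4.4°C, DA = 10700 + 120 × 4.4 = 11228 ft.
B is higher by 11228 − 8780 = 2448 ft.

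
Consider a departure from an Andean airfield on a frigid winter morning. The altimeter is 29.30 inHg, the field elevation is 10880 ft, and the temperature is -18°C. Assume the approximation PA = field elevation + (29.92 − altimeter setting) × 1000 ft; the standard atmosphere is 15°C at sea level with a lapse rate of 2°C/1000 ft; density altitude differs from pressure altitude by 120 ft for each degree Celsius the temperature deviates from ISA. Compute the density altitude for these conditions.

10300 ft

Pressure altitude = 10880 + (29.92 − 29.30) × 1000 = 10880 + (+620) = 11500 ft.
ISA temperature at 11500 ft = 15 − 2 × (11500/1000) = -8°C.
ISA deviation = -18 − (-8) = -10°C.
Density altitude = 11500 + 120 × (-10) = 10300 ft.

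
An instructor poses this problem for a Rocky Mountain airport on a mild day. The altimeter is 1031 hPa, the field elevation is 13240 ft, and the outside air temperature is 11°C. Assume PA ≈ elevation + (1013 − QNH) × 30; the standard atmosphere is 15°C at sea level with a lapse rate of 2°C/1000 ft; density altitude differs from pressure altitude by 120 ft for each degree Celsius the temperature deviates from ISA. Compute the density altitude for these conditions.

Pressure altitude = 13240 + (1013 − 1031) × 30 = 13240 + (-540) = 12700 ft.
ISA temperature at 12700 ft = 15 − 2 × (12700/1000) = -10.4°C.
ISA deviation = 11 − (-10.4) = +21.4°C.
Density altitude = 12700 + 120 × (21.4) = 15268 ft.

15268 ft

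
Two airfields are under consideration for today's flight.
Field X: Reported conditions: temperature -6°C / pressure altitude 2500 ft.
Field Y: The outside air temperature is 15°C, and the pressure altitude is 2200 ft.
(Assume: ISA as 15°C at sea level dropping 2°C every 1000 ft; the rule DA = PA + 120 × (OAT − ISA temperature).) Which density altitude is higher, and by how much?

Field X: ISA temp = 10°C, deviation -16°C, DA = 2500 + 120 × (-16) = 580 ft.
Field Y: ISA temp = 10.6°C, deviation +4.4°C, DA = 2200 + 120 × 4.4 = 2728 ft.
Field Y is higher by 2728 − 580 = 2148 ft.

Field Y by 2148 ft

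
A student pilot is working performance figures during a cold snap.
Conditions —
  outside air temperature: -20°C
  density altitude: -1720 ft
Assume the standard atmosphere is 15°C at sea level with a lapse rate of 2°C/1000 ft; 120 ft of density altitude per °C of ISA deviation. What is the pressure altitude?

DA = PA + 120 × (OAT − (15 − 2·PA/1000)) = PA + 120·OAT − 1800 + 0.24·PA = 1.24·PA + 120·OAT − 1800.
So 1.24·PA = -1720 − 120 × (-20) + 1800 = 2480.
PA = 2480 / 1.24 = 2000 ft.

2000 ft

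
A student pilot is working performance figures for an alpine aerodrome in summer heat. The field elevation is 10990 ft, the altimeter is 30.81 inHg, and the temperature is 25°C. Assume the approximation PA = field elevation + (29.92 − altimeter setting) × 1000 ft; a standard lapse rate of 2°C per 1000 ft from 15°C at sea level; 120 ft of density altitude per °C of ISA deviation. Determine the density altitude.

Pressure altitude = 10990 + (29.92 − 30.81) × 1000 = 10990 + (-890) = 10100 ft.
ISA temperature at 10100 ft = 15 − 2 × (10100/1000) = -5.2°C.
ISA deviation = 25 − (-5.2) = +30.2°C.
Density altitude = 10100 + 120 × (30.2) = 13724 ft.

13724 ft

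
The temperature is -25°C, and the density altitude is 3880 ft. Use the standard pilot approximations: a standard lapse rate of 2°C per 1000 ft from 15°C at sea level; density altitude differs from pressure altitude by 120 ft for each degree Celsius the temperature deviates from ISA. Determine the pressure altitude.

DA = PA + 120 × (OAT − (15 − 2·PA/1000)) = PA + 120·OAT − 1800 + 0.24·PA = 1.24·PA + 120·OAT − 1800.
So 1.24·PA = 3880 − 120 × (-25) + 1800 = 8680.
PA = 8680 / 1.24 = 7000 ft.

7000 ft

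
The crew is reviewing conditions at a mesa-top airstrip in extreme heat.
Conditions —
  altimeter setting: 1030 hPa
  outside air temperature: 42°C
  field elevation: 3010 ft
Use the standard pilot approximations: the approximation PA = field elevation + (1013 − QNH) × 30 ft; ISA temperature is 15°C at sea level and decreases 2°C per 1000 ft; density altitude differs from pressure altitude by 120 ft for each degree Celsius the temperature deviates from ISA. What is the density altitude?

Pressure altitude = 3010 + (1013 − 1030) × 30 = 3010 + (-510) = 2500 ft.
ISA temperature at 2500 ft = 15 − 2 × (2500/1000) = 10°C.
ISA deviation = 42 − 10 = +32°C.
Density altitude = 2500 + 120 × (32) = 6340 ft.

6340 ft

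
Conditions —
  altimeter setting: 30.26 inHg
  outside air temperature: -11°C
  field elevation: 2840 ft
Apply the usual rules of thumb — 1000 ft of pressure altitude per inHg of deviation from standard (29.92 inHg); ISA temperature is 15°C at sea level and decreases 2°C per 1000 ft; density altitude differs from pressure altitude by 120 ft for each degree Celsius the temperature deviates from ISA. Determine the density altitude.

-20 ft

Pressure altitude = 2840 + (29.92 − 30.26) × 1000 = 2840 + (-340) = 2500 ft.
ISA temperature at 2500 ft = 15 − 2 × (2500/1000) = 10°C.
ISA deviation = -11 − 10 = -21°C.
Density altitude = 2500 + 120 × (-21) = -20 ft.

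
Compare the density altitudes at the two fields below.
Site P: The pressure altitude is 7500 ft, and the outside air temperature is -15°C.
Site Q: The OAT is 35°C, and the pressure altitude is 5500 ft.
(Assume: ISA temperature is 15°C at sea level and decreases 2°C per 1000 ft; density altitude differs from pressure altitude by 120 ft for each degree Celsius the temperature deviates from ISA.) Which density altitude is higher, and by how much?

Site P: ISA temp = 0°C, deviation -15°C, DA = 7500 + 120 × (-15) = 5700 ft.
Site Q: ISA temp = 4°C, deviation +31°C, DA = 5500 + 120 × 31 = 9220 ft.
Site Q is higher by 9220 − 5700 = 3520 ft.

Site Q by 3520 ft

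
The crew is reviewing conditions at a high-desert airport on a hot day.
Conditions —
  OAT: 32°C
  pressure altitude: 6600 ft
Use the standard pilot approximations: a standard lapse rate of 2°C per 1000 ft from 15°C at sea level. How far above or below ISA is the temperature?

ISA temperature at 6600 ft = 15 − 2 × (6600/1000) = 1.8°C.
Deviation = OAT − ISA = 32 − 1.8 = +30.2°C.

ISA+30.2°C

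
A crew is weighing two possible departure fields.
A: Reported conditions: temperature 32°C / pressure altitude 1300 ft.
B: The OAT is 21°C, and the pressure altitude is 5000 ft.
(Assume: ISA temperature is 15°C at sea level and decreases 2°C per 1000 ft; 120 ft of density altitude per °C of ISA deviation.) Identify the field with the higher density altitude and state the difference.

B by 3268 ft

A: ISA temp = 12.4°C, deviation +19.6°C, DA = 1300 + 120 × 19.6 = 3652 ft.
B: ISA temp = 5°C, deviation +16°C, DA = 5000 + 120 × 16 = 6920 ft.
B is higher by 6920 − 3652 = 3268 ft.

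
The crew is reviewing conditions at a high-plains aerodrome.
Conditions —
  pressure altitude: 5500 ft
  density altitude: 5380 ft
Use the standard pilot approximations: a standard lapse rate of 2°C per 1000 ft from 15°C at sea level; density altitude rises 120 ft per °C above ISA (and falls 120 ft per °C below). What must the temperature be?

3°C

Density altitude − pressure altitude = 5380 − 5500 = -120 ft.
At 120 ft/°C that is an ISA deviation of -120/120 = -1°C.
ISA temperature at 5500 ft = 15 − 2 × (5500/1000) = 4°C.
OAT = ISA + deviation = 4 + (-1) = 3°C.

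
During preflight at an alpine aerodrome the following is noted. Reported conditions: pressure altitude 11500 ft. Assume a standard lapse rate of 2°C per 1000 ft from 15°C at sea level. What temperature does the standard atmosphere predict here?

ISA temperature = 15 − 2 × (11500/1000) = 15 − 23 = -8°C.

-8°C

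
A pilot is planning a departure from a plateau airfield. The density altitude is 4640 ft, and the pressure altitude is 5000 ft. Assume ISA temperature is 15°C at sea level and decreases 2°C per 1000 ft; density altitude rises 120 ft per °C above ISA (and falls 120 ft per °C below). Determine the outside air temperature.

Density altitude − pressure altitude = 4640 − 5000 = -360 ft.
At 120 ft/°C that is an ISA deviation of -360/120 = -3°C.
ISA temperature at 5000 ft = 15 − 2 × (5000/1000) = 5°C.
OAT = ISA + deviation = 5 + (-3) = 2°C.

2°C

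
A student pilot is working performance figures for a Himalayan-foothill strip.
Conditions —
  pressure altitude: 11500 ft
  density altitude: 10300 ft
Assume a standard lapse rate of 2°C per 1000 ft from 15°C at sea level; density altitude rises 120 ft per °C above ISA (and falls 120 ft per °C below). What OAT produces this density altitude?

Density altitude − pressure altitude = 10300 − 11500 = -1200 ft.
At 120 ft/°C that is an ISA deviation of -1200/120 = -10°C.
ISA temperature at 11500 ft = 15 − 2 × (11500/1000) = -8°C.
OAT = ISA + deviation = -8 + (-10) = -18°C.

-18°C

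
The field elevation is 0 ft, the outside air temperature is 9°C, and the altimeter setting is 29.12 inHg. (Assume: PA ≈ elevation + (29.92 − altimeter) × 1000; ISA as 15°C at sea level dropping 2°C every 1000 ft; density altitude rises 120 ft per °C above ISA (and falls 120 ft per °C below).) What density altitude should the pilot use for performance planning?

Pressure altitude = 0 + (29.92 − 29.12) × 1000 = 0 + (+800) = 800 ft.
ISA temperature at 800 ft = 15 − 2 × (800/1000) = 13.4°C.
ISA deviation = 9 − 13.4 = -4.4°C.
Density altitude = 800 + 120 × (-4.4) = 272 ft.

272 ft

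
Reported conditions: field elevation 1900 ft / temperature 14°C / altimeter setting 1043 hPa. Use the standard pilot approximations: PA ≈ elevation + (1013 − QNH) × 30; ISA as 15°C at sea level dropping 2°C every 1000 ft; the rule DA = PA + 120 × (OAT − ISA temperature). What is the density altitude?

Pressure altitude = 1900 + (1013 − 1043) × 30 = 1900 + (-900) = 1000 ft.
ISA temperature at 1000 ft = 15 − 2 × (1000/1000) = 13°C.
ISA deviation = 14 − 13 = +1°C.
Density altitude = 1000 + 120 × (1) = 1120 ft.

1120 ft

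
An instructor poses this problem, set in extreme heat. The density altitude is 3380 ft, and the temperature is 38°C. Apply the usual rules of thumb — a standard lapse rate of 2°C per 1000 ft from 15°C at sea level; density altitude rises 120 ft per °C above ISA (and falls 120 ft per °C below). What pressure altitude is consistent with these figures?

DA = PA + 120 × (OAT − (15 − 2·PA/1000)) = PA + 120·OAT − 1800 + 0.24·PA = 1.24·PA + 120·OAT − 1800.
So 1.24·PA = 3380 − 120 × 38 + 1800 = 620.
PA = 620 / 1.24 = 500 ft.

500 ft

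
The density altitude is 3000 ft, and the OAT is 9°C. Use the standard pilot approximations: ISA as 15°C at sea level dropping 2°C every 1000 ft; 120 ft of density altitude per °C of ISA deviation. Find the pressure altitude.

DA = PA + 120 × (OAT − (15 − 2·PA/1000)) = PA + 120·OAT − 1800 + 0.24·PA = 1.24·PA + 120·OAT − 1800.
So 1.24·PA = 3000 − 120 × 9 + 1800 = 3720.
PA = 3720 / 1.24 = 3000 ft.

3000 ft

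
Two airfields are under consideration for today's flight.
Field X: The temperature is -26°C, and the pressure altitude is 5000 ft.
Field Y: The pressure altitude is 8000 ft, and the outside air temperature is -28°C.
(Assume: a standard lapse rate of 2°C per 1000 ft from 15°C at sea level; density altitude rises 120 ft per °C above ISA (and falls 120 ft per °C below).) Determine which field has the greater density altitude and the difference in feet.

Field Y by 3480 ft

Field X: ISA temp = 5°C, deviation -31°C, DA = 5000 + 120 × (-31) = 1280 ft.
Field Y: ISA temp = -1°C, deviation -27°C, DA = 8000 + 120 × (-27) = 4760 ft.
Field Y is higher by 4760 − 1280 = 3480 ft.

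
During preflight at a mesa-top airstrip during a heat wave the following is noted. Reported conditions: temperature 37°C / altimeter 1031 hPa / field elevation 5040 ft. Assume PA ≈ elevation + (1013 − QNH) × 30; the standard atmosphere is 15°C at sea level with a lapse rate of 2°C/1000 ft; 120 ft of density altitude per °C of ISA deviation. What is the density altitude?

8220 ft

Pressure altitude = 5040 + (1013 − 1031) × 30 = 5040 + (-540) = 4500 ft.
ISA temperature at 4500 ft = 15 − 2 × (4500/1000) = 6°C.
ISA deviation = 37 − 6 = +31°C.
Density altitude = 4500 + 120 × (31) = 8220 ft.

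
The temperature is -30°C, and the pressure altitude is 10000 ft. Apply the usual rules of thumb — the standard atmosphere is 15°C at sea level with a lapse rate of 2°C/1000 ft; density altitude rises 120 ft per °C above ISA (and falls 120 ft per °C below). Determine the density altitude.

ISA temperature at 10000 ft = 15 − 2 × (10000/1000) = -5°C.
ISA deviation = -30 − (-5) = -25°C.
Density altitude = 10000 + 120 × (-25) = 10000 + (-3000) = 7000 ft.

7000 ft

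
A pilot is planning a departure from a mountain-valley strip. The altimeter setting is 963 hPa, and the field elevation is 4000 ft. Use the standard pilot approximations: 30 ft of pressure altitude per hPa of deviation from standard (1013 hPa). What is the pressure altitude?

5500 ft

Pressure correction = (1013 − 963) × 30 = +1500 ft.
Pressure altitude = 4000 + (+1500) = 5500 ft.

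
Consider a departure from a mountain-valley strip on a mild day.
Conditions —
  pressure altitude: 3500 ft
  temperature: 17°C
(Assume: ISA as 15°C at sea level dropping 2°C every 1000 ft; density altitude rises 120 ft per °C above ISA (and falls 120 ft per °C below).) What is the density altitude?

ISA temperature at 3500 ft = 15 − 2 × (3500/1000) = 8°C.
ISA deviation = 17 − 8 = +9°C.
Density altitude = 3500 + 120 × (9) = 3500 + (+1080) = 4580 ft.

4580 ft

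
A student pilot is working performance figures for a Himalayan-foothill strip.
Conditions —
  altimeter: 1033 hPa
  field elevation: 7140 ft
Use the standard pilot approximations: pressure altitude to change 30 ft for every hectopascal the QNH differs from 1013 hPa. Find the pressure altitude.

6540 ft

Pressure correction = (1013 − 1033) × 30 = -600 ft.
Pressure altitude = 7140 + (-600) = 6540 ft.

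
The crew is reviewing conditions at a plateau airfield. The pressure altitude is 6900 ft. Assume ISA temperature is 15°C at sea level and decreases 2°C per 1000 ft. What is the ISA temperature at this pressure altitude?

1.2°C

ISA temperature = 15 − 2 × (6900/1000) = 15 − 13.8 = 1.2°C.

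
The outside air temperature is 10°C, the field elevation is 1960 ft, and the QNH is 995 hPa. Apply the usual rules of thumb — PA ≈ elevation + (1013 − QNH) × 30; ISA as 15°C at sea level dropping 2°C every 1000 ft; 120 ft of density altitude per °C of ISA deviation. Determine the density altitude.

2500 ft

Pressure altitude = 1960 + (1013 − 995) × 30 = 1960 + (+540) = 2500 ft.
ISA temperature at 2500 ft = 15 − 2 × (2500/1000) = 10°C.
ISA deviation = 10 − 10 = 0°C.
Density altitude = 2500 + 120 × (0) = 2500 ft.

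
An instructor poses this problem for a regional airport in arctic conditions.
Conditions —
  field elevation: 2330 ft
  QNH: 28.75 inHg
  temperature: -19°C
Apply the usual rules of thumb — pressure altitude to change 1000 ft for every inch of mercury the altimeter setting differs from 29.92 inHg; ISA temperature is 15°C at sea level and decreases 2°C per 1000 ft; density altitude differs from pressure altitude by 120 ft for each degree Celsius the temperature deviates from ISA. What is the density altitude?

260 ft

Pressure altitude = 2330 + (29.92 − 28.75) × 1000 = 2330 + (+1170) = 3500 ft.
ISA temperature at 3500 ft = 15 − 2 × (3500/1000) = 8°C.
ISA deviation = -19 − 8 = -27°C.
Density altitude = 3500 + 120 × (-27) = 260 ft.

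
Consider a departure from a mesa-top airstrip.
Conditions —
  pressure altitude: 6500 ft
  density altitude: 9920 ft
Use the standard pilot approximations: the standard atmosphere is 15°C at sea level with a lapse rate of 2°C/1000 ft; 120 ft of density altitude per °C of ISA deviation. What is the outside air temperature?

Density altitude − pressure altitude = 9920 − 6500 = +3420 ft.
At 120 ft/°C that is an ISA deviation of 3420/120 = +28.5°C.
ISA temperature at 6500 ft = 15 − 2 × (6500/1000) = 2°C.
OAT = ISA + deviation = 2 + (+28.5) = 30.5°C.

30.5°C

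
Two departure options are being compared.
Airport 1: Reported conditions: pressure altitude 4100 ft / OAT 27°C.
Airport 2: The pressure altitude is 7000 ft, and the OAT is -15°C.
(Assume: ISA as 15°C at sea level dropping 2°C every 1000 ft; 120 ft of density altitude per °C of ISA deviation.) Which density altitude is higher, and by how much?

Airport 1 by 1444 ft

Airport 1: ISA temp = 6.8°C, deviation +20.2°C, DA = 4100 + 120 × 20.2 = 6524 ft.
Airport 2: ISA temp = 1°C, deviation -16°C, DA = 7000 + 120 × (-16) = 5080 ft.
Airport 1 is higher by 6524 − 5080 = 1444 ft.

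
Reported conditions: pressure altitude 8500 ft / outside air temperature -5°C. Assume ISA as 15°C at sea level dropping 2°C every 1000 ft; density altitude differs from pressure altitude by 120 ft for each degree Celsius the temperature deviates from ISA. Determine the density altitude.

8140 ft

ISA temperature at 8500 ft = 15 − 2 × (8500/1000) = -2°C.
ISA deviation = -5 − (-2) = -3°C.
Density altitude = 8500 + 120 × (-3) = 8500 + (-360) = 8140 ft.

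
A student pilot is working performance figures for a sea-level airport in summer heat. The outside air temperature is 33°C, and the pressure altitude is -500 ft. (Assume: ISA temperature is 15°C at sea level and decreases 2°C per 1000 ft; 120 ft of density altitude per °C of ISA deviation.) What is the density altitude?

1540 ft

ISA temperature at -500 ft = 15 − 2 × (-500/1000) = 16°C.
ISA deviation = 33 − 16 = +17°C.
Density altitude = -500 + 120 × (17) = -500 + (+2040) = 1540 ft.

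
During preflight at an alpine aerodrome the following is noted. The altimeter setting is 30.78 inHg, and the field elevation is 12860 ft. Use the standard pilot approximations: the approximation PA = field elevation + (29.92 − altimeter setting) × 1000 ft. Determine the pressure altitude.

Pressure correction = (29.92 − 30.78) × 1000 = -860 ft.
Pressure altitude = 12860 + (-860) = 12000 ft.

12000 ft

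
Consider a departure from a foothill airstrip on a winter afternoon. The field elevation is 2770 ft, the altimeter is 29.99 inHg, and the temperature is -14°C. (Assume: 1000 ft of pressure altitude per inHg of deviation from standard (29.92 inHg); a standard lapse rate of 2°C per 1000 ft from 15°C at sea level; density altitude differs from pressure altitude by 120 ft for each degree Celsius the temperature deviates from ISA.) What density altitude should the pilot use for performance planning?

-132 ft

Pressure altitude = 2770 + (29.92 − 29.99) × 1000 = 2770 + (-70) = 2700 ft.
ISA temperature at 2700 ft = 15 − 2 × (2700/1000) = 9.6°C.
ISA deviation = -14 − 9.6 = -23.6°C.
Density altitude = 2700 + 120 × (-23.6) = -132 ft.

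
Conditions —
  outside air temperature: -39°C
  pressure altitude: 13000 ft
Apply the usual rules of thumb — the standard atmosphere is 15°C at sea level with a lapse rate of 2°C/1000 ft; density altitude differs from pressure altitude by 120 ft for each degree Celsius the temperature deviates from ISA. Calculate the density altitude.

ISA temperature at 13000 ft = 15 − 2 × (13000/1000) = -11°C.
ISA deviation = -39 − (-11) = -28°C.
Density altitude = 13000 + 120 × (-28) = 13000 + (-3360) = 9640 ft.

9640 ft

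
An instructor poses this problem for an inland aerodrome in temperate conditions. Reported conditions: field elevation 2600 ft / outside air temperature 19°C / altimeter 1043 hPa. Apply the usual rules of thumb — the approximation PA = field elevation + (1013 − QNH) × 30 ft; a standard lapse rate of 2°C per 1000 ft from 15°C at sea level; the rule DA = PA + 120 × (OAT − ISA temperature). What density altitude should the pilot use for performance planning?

2588 ft

Pressure altitude = 2600 + (1013 − 1043) × 30 = 2600 + (-900) = 1700 ft.
ISA temperature at 1700 ft = 15 − 2 × (1700/1000) = 11.6°C.
ISA deviation = 19 − 11.6 = +7.4°C.
Density altitude = 1700 + 120 × (7.4) = 2588 ft.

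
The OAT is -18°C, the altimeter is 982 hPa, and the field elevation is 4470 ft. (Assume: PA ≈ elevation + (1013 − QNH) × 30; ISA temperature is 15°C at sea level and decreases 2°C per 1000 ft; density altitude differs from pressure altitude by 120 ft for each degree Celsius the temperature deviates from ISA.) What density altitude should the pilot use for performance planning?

Pressure altitude = 4470 + (1013 − 982) × 30 = 4470 + (+930) = 5400 ft.
ISA temperature at 5400 ft = 15 − 2 × (5400/1000) = 4.2°C.
ISA deviation = -18 − 4.2 = -22.2°C.
Density altitude = 5400 + 120 × (-22.2) = 2736 ft.

2736 ft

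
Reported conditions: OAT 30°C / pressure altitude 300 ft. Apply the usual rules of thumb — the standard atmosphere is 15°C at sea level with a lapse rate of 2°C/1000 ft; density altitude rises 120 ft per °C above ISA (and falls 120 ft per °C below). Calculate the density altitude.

ISA temperature at 300 ft = 15 − 2 × (300/1000) = 14.4°C.
ISA deviation = 30 − 14.4 = +15.6°C.
Density altitude = 300 + 120 × (15.6) = 300 + (+1872) = 2172 ft.

2172 ft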